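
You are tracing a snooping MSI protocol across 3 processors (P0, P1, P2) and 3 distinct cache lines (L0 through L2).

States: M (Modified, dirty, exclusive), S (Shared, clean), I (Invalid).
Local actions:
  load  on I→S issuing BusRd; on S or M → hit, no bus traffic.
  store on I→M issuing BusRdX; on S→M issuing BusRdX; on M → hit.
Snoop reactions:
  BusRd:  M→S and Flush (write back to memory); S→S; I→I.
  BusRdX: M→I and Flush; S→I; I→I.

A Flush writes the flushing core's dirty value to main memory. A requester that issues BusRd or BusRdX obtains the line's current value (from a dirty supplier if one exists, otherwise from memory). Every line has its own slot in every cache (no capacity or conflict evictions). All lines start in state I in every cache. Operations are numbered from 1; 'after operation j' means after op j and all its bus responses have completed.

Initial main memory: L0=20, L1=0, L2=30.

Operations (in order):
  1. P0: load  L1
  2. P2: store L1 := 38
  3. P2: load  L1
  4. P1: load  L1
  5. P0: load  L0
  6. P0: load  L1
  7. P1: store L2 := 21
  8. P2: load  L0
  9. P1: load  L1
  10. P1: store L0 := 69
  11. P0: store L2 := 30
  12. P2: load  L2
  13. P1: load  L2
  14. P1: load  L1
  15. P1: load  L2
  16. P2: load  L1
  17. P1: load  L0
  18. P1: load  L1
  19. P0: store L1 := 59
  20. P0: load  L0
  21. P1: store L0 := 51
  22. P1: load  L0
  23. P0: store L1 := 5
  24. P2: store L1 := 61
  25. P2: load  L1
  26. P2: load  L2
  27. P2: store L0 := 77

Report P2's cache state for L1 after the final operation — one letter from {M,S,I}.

state = M

[1] P0: load  L1 | P0:S(0), P1:I, P2:I | bus: BusRd
[2] P2: store L1 := 38 | P0:I, P1:I, P2:M(38) | bus: BusRdX
[3] P2: load  L1 | P0:I, P1:I, P2:M(38) | bus: none
[4] P1: load  L1 | P0:I, P1:S(38), P2:S(38) | bus: BusRd,Flush
[5] P0: load  L0 | P0:S(20), P1:I, P2:I | bus: BusRd
[6] P0: load  L1 | P0:S(38), P1:S(38), P2:S(38) | bus: BusRd
[7] P1: store L2 := 21 | P0:I, P1:M(21), P2:I | bus: BusRdX
[8] P2: load  L0 | P0:S(20), P1:I, P2:S(20) | bus: BusRd
[9] P1: load  L1 | P0:S(38), P1:S(38), P2:S(38) | bus: none
[10] P1: store L0 := 69 | P0:I, P1:M(69), P2:I | bus: BusRdX
[11] P0: store L2 := 30 | P0:M(30), P1:I, P2:I | bus: BusRdX,Flush
[12] P2: load  L2 | P0:S(30), P1:I, P2:S(30) | bus: BusRd,Flush
[13] P1: load  L2 | P0:S(30), P1:S(30), P2:S(30) | bus: BusRd
[14] P1: load  L1 | P0:S(38), P1:S(38), P2:S(38) | bus: none
[15] P1: load  L2 | P0:S(30), P1:S(30), P2:S(30) | bus: none
[16] P2: load  L1 | P0:S(38), P1:S(38), P2:S(38) | bus: none
[17] P1: load  L0 | P0:I, P1:M(69), P2:I | bus: none
[18] P1: load  L1 | P0:S(38), P1:S(38), P2:S(38) | bus: none
[19] P0: store L1 := 59 | P0:M(59), P1:I, P2:I | bus: BusRdX
[20] P0: load  L0 | P0:S(69), P1:S(69), P2:I | bus: BusRd,Flush
[21] P1: store L0 := 51 | P0:I, P1:M(51), P2:I | bus: BusRdX
[22] P1: load  L0 | P0:I, P1:M(51), P2:I | bus: none
[23] P0: store L1 := 5 | P0:M(5), P1:I, P2:I | bus: none
[24] P2: store L1 := 61 | P0:I, P1:I, P2:M(61) | bus: BusRdX,Flush
[25] P2: load  L1 | P0:I, P1:I, P2:M(61) | bus: none
[26] P2: load  L2 | P0:S(30), P1:S(30), P2:S(30) | bus: none
[27] P2: store L0 := 77 | P0:I, P1:I, P2:M(77) | bus: BusRdX,Flush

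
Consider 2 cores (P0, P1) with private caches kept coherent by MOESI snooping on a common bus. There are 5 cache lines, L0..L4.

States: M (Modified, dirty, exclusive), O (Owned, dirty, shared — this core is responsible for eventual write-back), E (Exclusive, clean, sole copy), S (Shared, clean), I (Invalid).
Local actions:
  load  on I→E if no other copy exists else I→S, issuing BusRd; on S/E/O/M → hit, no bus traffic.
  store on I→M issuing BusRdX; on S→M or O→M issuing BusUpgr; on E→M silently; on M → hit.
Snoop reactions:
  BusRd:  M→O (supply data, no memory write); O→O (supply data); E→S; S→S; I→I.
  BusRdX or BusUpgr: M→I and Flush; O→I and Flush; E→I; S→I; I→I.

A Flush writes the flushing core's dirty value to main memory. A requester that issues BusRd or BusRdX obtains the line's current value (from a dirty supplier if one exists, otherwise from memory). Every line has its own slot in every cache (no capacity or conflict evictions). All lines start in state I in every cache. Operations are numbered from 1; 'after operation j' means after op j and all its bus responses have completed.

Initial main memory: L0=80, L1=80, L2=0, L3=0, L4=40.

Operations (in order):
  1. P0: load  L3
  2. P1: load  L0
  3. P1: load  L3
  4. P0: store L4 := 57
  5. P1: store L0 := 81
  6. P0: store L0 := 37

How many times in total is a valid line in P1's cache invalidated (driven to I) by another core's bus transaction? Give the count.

invalidations = 1

  op1 P0: load  L3 → E/I on L3; bus BusRd; mem=0
  op2 P1: load  L0 → I/E on L0; bus BusRd; mem=80
  op3 P1: load  L3 → S/S on L3; bus BusRd; mem=0
  op4 P0: store L4 := 57 → M/I on L4; bus BusRdX; mem=40
  op5 P1: store L0 := 81 → I/M on L0; bus (none); mem=80
  op6 P0: store L0 := 37 → M/I on L0; bus BusRdX Flush; mem=81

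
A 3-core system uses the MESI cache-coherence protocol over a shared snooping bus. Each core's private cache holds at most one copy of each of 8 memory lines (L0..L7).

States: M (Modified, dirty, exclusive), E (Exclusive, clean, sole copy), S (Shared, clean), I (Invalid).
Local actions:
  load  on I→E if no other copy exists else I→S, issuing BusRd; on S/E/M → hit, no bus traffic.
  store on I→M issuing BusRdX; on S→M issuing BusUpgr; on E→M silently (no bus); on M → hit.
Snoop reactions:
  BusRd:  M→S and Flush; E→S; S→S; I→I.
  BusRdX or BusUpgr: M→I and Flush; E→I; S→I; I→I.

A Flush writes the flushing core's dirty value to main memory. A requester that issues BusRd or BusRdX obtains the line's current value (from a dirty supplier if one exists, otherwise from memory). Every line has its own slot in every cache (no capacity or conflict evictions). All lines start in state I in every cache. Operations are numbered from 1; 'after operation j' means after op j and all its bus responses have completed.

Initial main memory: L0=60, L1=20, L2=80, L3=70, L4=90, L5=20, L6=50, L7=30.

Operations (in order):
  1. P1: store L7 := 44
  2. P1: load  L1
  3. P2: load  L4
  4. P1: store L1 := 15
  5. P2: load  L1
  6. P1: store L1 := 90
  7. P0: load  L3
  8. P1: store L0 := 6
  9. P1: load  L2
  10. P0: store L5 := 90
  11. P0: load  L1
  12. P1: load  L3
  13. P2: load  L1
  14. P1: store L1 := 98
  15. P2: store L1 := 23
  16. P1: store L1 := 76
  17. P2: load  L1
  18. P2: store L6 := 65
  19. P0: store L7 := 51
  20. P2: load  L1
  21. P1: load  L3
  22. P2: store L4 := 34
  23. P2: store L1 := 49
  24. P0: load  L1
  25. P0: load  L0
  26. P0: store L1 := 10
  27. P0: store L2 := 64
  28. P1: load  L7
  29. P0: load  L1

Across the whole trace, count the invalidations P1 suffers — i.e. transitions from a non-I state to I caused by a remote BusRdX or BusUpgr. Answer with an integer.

invalidations = 4

1. P1: store L7 := 44  bus=[BusRdX]  L7: P0=I P1=M P2=I  mem[L7]=30
2. P1: load  L1  bus=[BusRd]  L1: P0=I P1=E P2=I  mem[L1]=20
3. P2: load  L4  bus=[BusRd]  L4: P0=I P1=I P2=E  mem[L4]=90
4. P1: store L1 := 15  bus=[-]  L1: P0=I P1=M P2=I  mem[L1]=20
5. P2: load  L1  bus=[BusRd,Flush]  L1: P0=I P1=S P2=S  mem[L1]=15
6. P1: store L1 := 90  bus=[BusUpgr]  L1: P0=I P1=M P2=I  mem[L1]=15
7. P0: load  L3  bus=[BusRd]  L3: P0=E P1=I P2=I  mem[L3]=70
8. P1: store L0 := 6  bus=[BusRdX]  L0: P0=I P1=M P2=I  mem[L0]=60
9. P1: load  L2  bus=[BusRd]  L2: P0=I P1=E P2=I  mem[L2]=80
10. P0: store L5 := 90  bus=[BusRdX]  L5: P0=M P1=I P2=I  mem[L5]=20
11. P0: load  L1  bus=[BusRd,Flush]  L1: P0=S P1=S P2=I  mem[L1]=90
12. P1: load  L3  bus=[BusRd]  L3: P0=S P1=S P2=I  mem[L3]=70
13. P2: load  L1  bus=[BusRd]  L1: P0=S P1=S P2=S  mem[L1]=90
14. P1: store L1 := 98  bus=[BusUpgr]  L1: P0=I P1=M P2=I  mem[L1]=90
15. P2: store L1 := 23  bus=[BusRdX,Flush]  L1: P0=I P1=I P2=M  mem[L1]=98
16. P1: store L1 := 76  bus=[BusRdX,Flush]  L1: P0=I P1=M P2=I  mem[L1]=23
17. P2: load  L1  bus=[BusRd,Flush]  L1: P0=I P1=S P2=S  mem[L1]=76
18. P2: store L6 := 65  bus=[BusRdX]  L6: P0=I P1=I P2=M  mem[L6]=50
19. P0: store L7 := 51  bus=[BusRdX,Flush]  L7: P0=M P1=I P2=I  mem[L7]=44
20. P2: load  L1  bus=[-]  L1: P0=I P1=S P2=S  mem[L1]=76
21. P1: load  L3  bus=[-]  L3: P0=S P1=S P2=I  mem[L3]=70
22. P2: store L4 := 34  bus=[-]  L4: P0=I P1=I P2=M  mem[L4]=90
23. P2: store L1 := 49  bus=[BusUpgr]  L1: P0=I P1=I P2=M  mem[L1]=76
24. P0: load  L1  bus=[BusRd,Flush]  L1: P0=S P1=I P2=S  mem[L1]=49
25. P0: load  L0  bus=[BusRd,Flush]  L0: P0=S P1=S P2=I  mem[L0]=6
26. P0: store L1 := 10  bus=[BusUpgr]  L1: P0=M P1=I P2=I  mem[L1]=49
27. P0: store L2 := 64  bus=[BusRdX]  L2: P0=M P1=I P2=I  mem[L2]=80
28. P1: load  L7  bus=[BusRd,Flush]  L7: P0=S P1=S P2=I  mem[L7]=51
29. P0: load  L1  bus=[-]  L1: P0=M P1=I P2=I  mem[L1]=49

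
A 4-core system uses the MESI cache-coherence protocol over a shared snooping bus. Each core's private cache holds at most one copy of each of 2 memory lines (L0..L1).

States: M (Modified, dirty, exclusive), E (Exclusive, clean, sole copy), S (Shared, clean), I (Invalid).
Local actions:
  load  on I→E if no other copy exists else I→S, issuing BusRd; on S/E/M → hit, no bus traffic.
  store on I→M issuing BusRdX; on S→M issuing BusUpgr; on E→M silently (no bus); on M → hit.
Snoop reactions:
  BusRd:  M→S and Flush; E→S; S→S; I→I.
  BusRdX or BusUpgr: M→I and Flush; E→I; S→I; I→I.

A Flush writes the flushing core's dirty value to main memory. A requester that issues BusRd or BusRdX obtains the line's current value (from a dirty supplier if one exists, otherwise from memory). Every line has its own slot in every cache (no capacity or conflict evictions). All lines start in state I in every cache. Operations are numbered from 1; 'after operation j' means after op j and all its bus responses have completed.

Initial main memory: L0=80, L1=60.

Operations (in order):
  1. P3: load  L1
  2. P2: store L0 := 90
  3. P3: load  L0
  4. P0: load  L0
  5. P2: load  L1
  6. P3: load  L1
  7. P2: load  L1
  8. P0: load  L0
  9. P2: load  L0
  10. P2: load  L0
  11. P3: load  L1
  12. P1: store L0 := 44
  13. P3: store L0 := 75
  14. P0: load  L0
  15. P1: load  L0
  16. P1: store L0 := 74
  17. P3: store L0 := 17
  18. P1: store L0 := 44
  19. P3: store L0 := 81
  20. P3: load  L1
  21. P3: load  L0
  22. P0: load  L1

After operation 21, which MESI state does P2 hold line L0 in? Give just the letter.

state = I

[1] P3: load  L1 | P0:I, P1:I, P2:I, P3:E(60) | bus: BusRd
[2] P2: store L0 := 90 | P0:I, P1:I, P2:M(90), P3:I | bus: BusRdX
[3] P3: load  L0 | P0:I, P1:I, P2:S(90), P3:S(90) | bus: BusRd,Flush
[4] P0: load  L0 | P0:S(90), P1:I, P2:S(90), P3:S(90) | bus: BusRd
[5] P2: load  L1 | P0:I, P1:I, P2:S(60), P3:S(60) | bus: BusRd
[6] P3: load  L1 | P0:I, P1:I, P2:S(60), P3:S(60) | bus: none
[7] P2: load  L1 | P0:I, P1:I, P2:S(60), P3:S(60) | bus: none
[8] P0: load  L0 | P0:S(90), P1:I, P2:S(90), P3:S(90) | bus: none
[9] P2: load  L0 | P0:S(90), P1:I, P2:S(90), P3:S(90) | bus: none
[10] P2: load  L0 | P0:S(90), P1:I, P2:S(90), P3:S(90) | bus: none
[11] P3: load  L1 | P0:I, P1:I, P2:S(60), P3:S(60) | bus: none
[12] P1: store L0 := 44 | P0:I, P1:M(44), P2:I, P3:I | bus: BusRdX
[13] P3: store L0 := 75 | P0:I, P1:I, P2:I, P3:M(75) | bus: BusRdX,Flush
[14] P0: load  L0 | P0:S(75), P1:I, P2:I, P3:S(75) | bus: BusRd,Flush
[15] P1: load  L0 | P0:S(75), P1:S(75), P2:I, P3:S(75) | bus: BusRd
[16] P1: store L0 := 74 | P0:I, P1:M(74), P2:I, P3:I | bus: BusUpgr
[17] P3: store L0 := 17 | P0:I, P1:I, P2:I, P3:M(17) | bus: BusRdX,Flush
[18] P1: store L0 := 44 | P0:I, P1:M(44), P2:I, P3:I | bus: BusRdX,Flush
[19] P3: store L0 := 81 | P0:I, P1:I, P2:I, P3:M(81) | bus: BusRdX,Flush
[20] P3: load  L1 | P0:I, P1:I, P2:S(60), P3:S(60) | bus: none
[21] P3: load  L0 | P0:I, P1:I, P2:I, P3:M(81) | bus: none
[22] P0: load  L1 | P0:S(60), P1:I, P2:S(60), P3:S(60) | bus: BusRd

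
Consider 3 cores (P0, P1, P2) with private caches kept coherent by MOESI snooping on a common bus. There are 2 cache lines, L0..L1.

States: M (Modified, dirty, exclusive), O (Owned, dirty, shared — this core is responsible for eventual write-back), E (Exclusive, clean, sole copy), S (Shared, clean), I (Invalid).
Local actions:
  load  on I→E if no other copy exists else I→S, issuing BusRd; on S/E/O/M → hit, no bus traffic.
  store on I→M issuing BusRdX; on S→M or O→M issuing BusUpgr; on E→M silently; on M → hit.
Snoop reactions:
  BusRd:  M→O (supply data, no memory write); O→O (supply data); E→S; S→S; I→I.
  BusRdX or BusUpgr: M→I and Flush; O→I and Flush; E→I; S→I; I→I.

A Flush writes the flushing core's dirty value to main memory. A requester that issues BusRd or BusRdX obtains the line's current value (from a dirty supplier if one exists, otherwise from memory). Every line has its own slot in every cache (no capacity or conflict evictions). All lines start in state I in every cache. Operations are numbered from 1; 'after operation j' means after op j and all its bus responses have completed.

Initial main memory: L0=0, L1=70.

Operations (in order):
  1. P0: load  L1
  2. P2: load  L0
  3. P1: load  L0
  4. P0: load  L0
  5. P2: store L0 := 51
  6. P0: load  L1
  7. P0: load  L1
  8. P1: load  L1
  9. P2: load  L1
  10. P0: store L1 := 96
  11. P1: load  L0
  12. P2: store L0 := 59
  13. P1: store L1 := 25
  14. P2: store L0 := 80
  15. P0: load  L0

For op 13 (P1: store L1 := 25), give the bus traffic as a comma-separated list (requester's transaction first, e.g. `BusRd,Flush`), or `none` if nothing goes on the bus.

bus = BusRdX,Flush

step 1: P0: load  L1  ⟶  EII  (L1)  txn=BusRd  M[L1]=70
step 2: P2: load  L0  ⟶  IIE  (L0)  txn=BusRd  M[L0]=0
step 3: P1: load  L0  ⟶  ISS  (L0)  txn=BusRd  M[L0]=0
step 4: P0: load  L0  ⟶  SSS  (L0)  txn=BusRd  M[L0]=0
step 5: P2: store L0 := 51  ⟶  IIM  (L0)  txn=BusUpgr  M[L0]=0
step 6: P0: load  L1  ⟶  EII  (L1)  txn=∅  M[L1]=70
step 7: P0: load  L1  ⟶  EII  (L1)  txn=∅  M[L1]=70
step 8: P1: load  L1  ⟶  SSI  (L1)  txn=BusRd  M[L1]=70
step 9: P2: load  L1  ⟶  SSS  (L1)  txn=BusRd  M[L1]=70
step 10: P0: store L1 := 96  ⟶  MII  (L1)  txn=BusUpgr  M[L1]=70
step 11: P1: load  L0  ⟶  ISO  (L0)  txn=BusRd  M[L0]=0
step 12: P2: store L0 := 59  ⟶  IIM  (L0)  txn=BusUpgr  M[L0]=0
step 13: P1: store L1 := 25  ⟶  IMI  (L1)  txn=BusRdX+Flush  M[L1]=96
step 14: P2: store L0 := 80  ⟶  IIM  (L0)  txn=∅  M[L0]=0
step 15: P0: load  L0  ⟶  SIO  (L0)  txn=BusRd  M[L0]=0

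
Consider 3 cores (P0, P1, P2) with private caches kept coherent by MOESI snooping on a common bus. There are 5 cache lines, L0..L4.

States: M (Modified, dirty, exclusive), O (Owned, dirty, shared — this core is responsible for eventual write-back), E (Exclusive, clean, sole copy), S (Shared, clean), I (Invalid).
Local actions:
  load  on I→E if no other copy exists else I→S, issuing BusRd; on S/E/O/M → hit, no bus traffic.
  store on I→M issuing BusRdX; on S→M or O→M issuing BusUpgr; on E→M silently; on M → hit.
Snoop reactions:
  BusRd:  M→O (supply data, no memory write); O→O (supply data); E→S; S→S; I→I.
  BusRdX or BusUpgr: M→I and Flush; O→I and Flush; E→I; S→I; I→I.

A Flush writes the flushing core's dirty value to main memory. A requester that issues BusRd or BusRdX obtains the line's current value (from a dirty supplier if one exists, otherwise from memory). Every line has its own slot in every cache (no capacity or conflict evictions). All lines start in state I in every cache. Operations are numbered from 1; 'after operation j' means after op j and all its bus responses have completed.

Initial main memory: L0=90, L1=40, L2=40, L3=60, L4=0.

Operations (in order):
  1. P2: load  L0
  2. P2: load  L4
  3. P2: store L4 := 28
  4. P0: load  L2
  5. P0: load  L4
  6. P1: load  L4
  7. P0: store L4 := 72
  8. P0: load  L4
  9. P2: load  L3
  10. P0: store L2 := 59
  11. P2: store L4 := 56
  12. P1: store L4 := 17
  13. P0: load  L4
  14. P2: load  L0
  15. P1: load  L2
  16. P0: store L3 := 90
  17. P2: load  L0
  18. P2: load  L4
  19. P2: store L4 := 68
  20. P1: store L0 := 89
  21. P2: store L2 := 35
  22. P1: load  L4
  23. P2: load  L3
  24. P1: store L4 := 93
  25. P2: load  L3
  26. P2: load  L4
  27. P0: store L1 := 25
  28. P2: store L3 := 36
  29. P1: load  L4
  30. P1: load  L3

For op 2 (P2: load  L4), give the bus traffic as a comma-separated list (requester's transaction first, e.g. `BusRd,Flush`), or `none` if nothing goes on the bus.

bus = BusRd

  op1 P2: load  L0 → I/I/E on L0; bus BusRd; mem=90
  op2 P2: load  L4 → I/I/E on L4; bus BusRd; mem=0
  op3 P2: store L4 := 28 → I/I/M on L4; bus (none); mem=0
  op4 P0: load  L2 → E/I/I on L2; bus BusRd; mem=40
  op5 P0: load  L4 → S/I/O on L4; bus BusRd; mem=0
  op6 P1: load  L4 → S/S/O on L4; bus BusRd; mem=0
  op7 P0: store L4 := 72 → M/I/I on L4; bus BusUpgr Flush; mem=28
  op8 P0: load  L4 → M/I/I on L4; bus (none); mem=28
  op9 P2: load  L3 → I/I/E on L3; bus BusRd; mem=60
  op10 P0: store L2 := 59 → M/I/I on L2; bus (none); mem=40
  op11 P2: store L4 := 56 → I/I/M on L4; bus BusRdX Flush; mem=72
  op12 P1: store L4 := 17 → I/M/I on L4; bus BusRdX Flush; mem=56
  op13 P0: load  L4 → S/O/I on L4; bus BusRd; mem=56
  op14 P2: load  L0 → I/I/E on L0; bus (none); mem=90
  op15 P1: load  L2 → O/S/I on L2; bus BusRd; mem=40
  op16 P0: store L3 := 90 → M/I/I on L3; bus BusRdX; mem=60
  op17 P2: load  L0 → I/I/E on L0; bus (none); mem=90
  op18 P2: load  L4 → S/O/S on L4; bus BusRd; mem=56
  op19 P2: store L4 := 68 → I/I/M on L4; bus BusUpgr Flush; mem=17
  op20 P1: store L0 := 89 → I/M/I on L0; bus BusRdX; mem=90
  op21 P2: store L2 := 35 → I/I/M on L2; bus BusRdX Flush; mem=59
  op22 P1: load  L4 → I/S/O on L4; bus BusRd; mem=17
  op23 P2: load  L3 → O/I/S on L3; bus BusRd; mem=60
  op24 P1: store L4 := 93 → I/M/I on L4; bus BusUpgr Flush; mem=68
  op25 P2: load  L3 → O/I/S on L3; bus (none); mem=60
  op26 P2: load  L4 → I/O/S on L4; bus BusRd; mem=68
  op27 P0: store L1 := 25 → M/I/I on L1; bus BusRdX; mem=40
  op28 P2: store L3 := 36 → I/I/M on L3; bus BusUpgr Flush; mem=90
  op29 P1: load  L4 → I/O/S on L4; bus (none); mem=68
  op30 P1: load  L3 → I/S/O on L3; bus BusRd; mem=90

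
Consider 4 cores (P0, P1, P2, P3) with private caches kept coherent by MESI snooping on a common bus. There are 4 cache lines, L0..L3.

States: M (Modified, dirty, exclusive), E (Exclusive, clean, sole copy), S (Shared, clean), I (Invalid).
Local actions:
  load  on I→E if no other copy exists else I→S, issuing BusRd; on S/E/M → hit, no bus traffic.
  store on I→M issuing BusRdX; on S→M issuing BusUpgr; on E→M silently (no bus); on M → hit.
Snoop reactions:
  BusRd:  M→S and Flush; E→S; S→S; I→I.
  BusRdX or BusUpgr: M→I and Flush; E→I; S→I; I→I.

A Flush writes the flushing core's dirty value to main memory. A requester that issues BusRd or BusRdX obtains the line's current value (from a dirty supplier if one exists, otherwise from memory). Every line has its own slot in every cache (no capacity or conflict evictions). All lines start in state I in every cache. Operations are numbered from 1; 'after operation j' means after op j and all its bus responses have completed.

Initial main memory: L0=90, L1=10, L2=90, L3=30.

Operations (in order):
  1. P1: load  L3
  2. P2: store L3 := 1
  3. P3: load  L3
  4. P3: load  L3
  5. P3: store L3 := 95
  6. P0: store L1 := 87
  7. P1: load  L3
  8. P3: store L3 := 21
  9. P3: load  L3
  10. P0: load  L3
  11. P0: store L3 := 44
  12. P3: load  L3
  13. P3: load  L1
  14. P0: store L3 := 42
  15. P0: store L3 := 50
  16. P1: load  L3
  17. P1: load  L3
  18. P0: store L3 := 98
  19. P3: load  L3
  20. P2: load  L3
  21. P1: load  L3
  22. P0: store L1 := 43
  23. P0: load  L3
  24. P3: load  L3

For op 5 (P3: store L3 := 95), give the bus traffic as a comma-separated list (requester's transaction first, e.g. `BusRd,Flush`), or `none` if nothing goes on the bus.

bus = BusUpgr

  op1 P1: load  L3 → I/E/I/I on L3; bus BusRd; mem=30
  op2 P2: store L3 := 1 → I/I/M/I on L3; bus BusRdX; mem=30
  op3 P3: load  L3 → I/I/S/S on L3; bus BusRd Flush; mem=1
  op4 P3: load  L3 → I/I/S/S on L3; bus (none); mem=1
  op5 P3: store L3 := 95 → I/I/I/M on L3; bus BusUpgr; mem=1
  op6 P0: store L1 := 87 → M/I/I/I on L1; bus BusRdX; mem=10
  op7 P1: load  L3 → I/S/I/S on L3; bus BusRd Flush; mem=95
  op8 P3: store L3 := 21 → I/I/I/M on L3; bus BusUpgr; mem=95
  op9 P3: load  L3 → I/I/I/M on L3; bus (none); mem=95
  op10 P0: load  L3 → S/I/I/S on L3; bus BusRd Flush; mem=21
  op11 P0: store L3 := 44 → M/I/I/I on L3; bus BusUpgr; mem=21
  op12 P3: load  L3 → S/I/I/S on L3; bus BusRd Flush; mem=44
  op13 P3: load  L1 → S/I/I/S on L1; bus BusRd Flush; mem=87
  op14 P0: store L3 := 42 → M/I/I/I on L3; bus BusUpgr; mem=44
  op15 P0: store L3 := 50 → M/I/I/I on L3; bus (none); mem=44
  op16 P1: load  L3 → S/S/I/I on L3; bus BusRd Flush; mem=50
  op17 P1: load  L3 → S/S/I/I on L3; bus (none); mem=50
  op18 P0: store L3 := 98 → M/I/I/I on L3; bus BusUpgr; mem=50
  op19 P3: load  L3 → S/I/I/S on L3; bus BusRd Flush; mem=98
  op20 P2: load  L3 → S/I/S/S on L3; bus BusRd; mem=98
  op21 P1: load  L3 → S/S/S/S on L3; bus BusRd; mem=98
  op22 P0: store L1 := 43 → M/I/I/I on L1; bus BusUpgr; mem=87
  op23 P0: load  L3 → S/S/S/S on L3; bus (none); mem=98
  op24 P3: load  L3 → S/S/S/S on L3; bus (none); mem=98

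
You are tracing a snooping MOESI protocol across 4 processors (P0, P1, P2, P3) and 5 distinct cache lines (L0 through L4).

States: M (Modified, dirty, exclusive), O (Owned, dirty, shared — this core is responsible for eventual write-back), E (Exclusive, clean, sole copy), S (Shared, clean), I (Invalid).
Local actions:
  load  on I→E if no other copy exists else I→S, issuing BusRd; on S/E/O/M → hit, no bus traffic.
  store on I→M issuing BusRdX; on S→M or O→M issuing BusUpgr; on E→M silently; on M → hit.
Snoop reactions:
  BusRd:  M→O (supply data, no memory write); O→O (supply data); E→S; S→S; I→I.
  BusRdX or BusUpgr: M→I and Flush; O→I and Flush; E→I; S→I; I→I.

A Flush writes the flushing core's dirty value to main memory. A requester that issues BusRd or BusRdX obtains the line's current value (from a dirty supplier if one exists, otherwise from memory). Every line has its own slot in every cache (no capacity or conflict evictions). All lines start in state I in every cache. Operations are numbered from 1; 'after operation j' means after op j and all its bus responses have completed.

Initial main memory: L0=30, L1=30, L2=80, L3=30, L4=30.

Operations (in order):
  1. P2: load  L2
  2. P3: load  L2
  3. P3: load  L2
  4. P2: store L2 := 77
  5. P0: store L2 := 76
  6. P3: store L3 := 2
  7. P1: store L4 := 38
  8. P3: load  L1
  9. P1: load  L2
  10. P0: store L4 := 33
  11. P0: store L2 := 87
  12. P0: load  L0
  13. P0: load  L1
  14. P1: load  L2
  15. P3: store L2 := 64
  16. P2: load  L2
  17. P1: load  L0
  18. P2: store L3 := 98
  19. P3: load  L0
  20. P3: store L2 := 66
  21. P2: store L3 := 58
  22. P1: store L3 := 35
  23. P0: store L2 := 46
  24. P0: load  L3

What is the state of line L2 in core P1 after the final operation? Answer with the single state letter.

  op1 P2: load  L2 → I/I/E/I on L2; bus BusRd; mem=80
  op2 P3: load  L2 → I/I/S/S on L2; bus BusRd; mem=80
  op3 P3: load  L2 → I/I/S/S on L2; bus (none); mem=80
  op4 P2: store L2 := 77 → I/I/M/I on L2; bus BusUpgr; mem=80
  op5 P0: store L2 := 76 → M/I/I/I on L2; bus BusRdX Flush; mem=77
  op6 P3: store L3 := 2 → I/I/I/M on L3; bus BusRdX; mem=30
  op7 P1: store L4 := 38 → I/M/I/I on L4; bus BusRdX; mem=30
  op8 P3: load  L1 → I/I/I/E on L1; bus BusRd; mem=30
  op9 P1: load  L2 → O/S/I/I on L2; bus BusRd; mem=77
  op10 P0: store L4 := 33 → M/I/I/I on L4; bus BusRdX Flush; mem=38
  op11 P0: store L2 := 87 → M/I/I/I on L2; bus BusUpgr; mem=77
  op12 P0: load  L0 → E/I/I/I on L0; bus BusRd; mem=30
  op13 P0: load  L1 → S/I/I/S on L1; bus BusRd; mem=30
  op14 P1: load  L2 → O/S/I/I on L2; bus BusRd; mem=77
  op15 P3: store L2 := 64 → I/I/I/M on L2; bus BusRdX Flush; mem=87
  op16 P2: load  L2 → I/I/S/O on L2; bus BusRd; mem=87
  op17 P1: load  L0 → S/S/I/I on L0; bus BusRd; mem=30
  op18 P2: store L3 := 98 → I/I/M/I on L3; bus BusRdX Flush; mem=2
  op19 P3: load  L0 → S/S/I/S on L0; bus BusRd; mem=30
  op20 P3: store L2 := 66 → I/I/I/M on L2; bus BusUpgr; mem=87
  op21 P2: store L3 := 58 → I/I/M/I on L3; bus (none); mem=2
  op22 P1: store L3 := 35 → I/M/I/I on L3; bus BusRdX Flush; mem=58
  op23 P0: store L2 := 46 → M/I/I/I on L2; bus BusRdX Flush; mem=66
  op24 P0: load  L3 → S/O/I/I on L3; bus BusRd; mem=58

state = I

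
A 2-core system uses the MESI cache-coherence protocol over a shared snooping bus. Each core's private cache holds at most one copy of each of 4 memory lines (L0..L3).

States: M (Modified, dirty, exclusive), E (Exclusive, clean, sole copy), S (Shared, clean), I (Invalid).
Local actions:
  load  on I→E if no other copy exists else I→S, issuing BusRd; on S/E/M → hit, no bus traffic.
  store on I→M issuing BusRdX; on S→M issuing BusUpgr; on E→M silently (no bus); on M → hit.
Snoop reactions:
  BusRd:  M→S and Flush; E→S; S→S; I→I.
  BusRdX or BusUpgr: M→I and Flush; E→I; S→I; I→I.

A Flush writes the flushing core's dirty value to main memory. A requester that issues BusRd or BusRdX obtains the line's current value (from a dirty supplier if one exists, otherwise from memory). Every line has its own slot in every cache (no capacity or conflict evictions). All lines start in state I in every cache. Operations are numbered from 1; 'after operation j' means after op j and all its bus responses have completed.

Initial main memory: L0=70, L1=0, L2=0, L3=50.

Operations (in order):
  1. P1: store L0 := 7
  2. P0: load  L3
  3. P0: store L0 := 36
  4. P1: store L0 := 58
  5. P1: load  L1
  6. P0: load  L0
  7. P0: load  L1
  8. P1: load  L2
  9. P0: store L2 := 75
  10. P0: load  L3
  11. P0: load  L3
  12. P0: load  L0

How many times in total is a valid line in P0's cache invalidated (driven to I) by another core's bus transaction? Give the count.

[1] P1: store L0 := 7 | P0:I, P1:M(7) | bus: BusRdX
[2] P0: load  L3 | P0:E(50), P1:I | bus: BusRd
[3] P0: store L0 := 36 | P0:M(36), P1:I | bus: BusRdX,Flush
[4] P1: store L0 := 58 | P0:I, P1:M(58) | bus: BusRdX,Flush
[5] P1: load  L1 | P0:I, P1:E(0) | bus: BusRd
[6] P0: load  L0 | P0:S(58), P1:S(58) | bus: BusRd,Flush
[7] P0: load  L1 | P0:S(0), P1:S(0) | bus: BusRd
[8] P1: load  L2 | P0:I, P1:E(0) | bus: BusRd
[9] P0: store L2 := 75 | P0:M(75), P1:I | bus: BusRdX
[10] P0: load  L3 | P0:E(50), P1:I | bus: none
[11] P0: load  L3 | P0:E(50), P1:I | bus: none
[12] P0: load  L0 | P0:S(58), P1:S(58) | bus: none

invalidations = 1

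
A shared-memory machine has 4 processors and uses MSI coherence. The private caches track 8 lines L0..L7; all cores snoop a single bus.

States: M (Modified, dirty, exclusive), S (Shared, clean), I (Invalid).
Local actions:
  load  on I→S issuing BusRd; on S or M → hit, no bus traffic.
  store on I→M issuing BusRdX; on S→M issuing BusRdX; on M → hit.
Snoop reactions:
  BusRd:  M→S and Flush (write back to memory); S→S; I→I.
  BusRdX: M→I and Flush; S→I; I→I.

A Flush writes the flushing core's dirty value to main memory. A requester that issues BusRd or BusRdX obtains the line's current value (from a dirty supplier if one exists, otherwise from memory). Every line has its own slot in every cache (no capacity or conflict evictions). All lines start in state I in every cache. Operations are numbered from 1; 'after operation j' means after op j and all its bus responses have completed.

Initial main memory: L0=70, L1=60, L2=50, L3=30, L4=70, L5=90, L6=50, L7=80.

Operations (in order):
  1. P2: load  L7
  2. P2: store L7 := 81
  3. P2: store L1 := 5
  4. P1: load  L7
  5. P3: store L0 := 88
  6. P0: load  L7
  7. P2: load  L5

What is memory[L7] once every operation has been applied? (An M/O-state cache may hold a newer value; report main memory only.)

step 1: P2: load  L7  ⟶  IISI  (L7)  txn=BusRd  M[L7]=80
step 2: P2: store L7 := 81  ⟶  IIMI  (L7)  txn=BusRdX  M[L7]=80
step 3: P2: store L1 := 5  ⟶  IIMI  (L1)  txn=BusRdX  M[L1]=60
step 4: P1: load  L7  ⟶  ISSI  (L7)  txn=BusRd+Flush  M[L7]=81
step 5: P3: store L0 := 88  ⟶  IIIM  (L0)  txn=BusRdX  M[L0]=70
step 6: P0: load  L7  ⟶  SSSI  (L7)  txn=BusRd  M[L7]=81
step 7: P2: load  L5  ⟶  IISI  (L5)  txn=BusRd  M[L5]=90

memory[L7] = 81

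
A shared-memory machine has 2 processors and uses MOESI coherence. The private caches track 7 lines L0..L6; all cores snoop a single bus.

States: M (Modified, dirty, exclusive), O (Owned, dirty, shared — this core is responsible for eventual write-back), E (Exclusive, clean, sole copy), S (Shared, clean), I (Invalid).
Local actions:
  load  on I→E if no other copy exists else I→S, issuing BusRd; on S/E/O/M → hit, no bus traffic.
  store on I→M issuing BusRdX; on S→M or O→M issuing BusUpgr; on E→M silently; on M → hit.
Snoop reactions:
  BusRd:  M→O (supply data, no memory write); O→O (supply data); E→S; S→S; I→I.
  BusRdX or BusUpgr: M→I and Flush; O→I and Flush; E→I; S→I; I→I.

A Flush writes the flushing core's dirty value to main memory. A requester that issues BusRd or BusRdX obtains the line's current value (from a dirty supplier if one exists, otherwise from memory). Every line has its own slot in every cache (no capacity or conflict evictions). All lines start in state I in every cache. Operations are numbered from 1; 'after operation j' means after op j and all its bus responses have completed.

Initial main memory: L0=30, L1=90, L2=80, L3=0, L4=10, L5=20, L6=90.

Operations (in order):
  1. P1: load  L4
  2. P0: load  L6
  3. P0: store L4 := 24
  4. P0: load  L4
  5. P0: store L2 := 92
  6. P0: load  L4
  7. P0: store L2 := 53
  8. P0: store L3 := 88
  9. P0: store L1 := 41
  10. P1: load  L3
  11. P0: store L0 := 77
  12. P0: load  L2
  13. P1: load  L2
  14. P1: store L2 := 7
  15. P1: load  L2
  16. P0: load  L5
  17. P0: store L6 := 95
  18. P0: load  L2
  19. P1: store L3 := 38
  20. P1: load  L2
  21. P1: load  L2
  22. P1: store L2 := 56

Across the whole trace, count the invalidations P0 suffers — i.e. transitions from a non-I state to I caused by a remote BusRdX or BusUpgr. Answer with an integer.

step 1: P1: load  L4  ⟶  IE  (L4)  txn=BusRd  M[L4]=10
step 2: P0: load  L6  ⟶  EI  (L6)  txn=BusRd  M[L6]=90
step 3: P0: store L4 := 24  ⟶  MI  (L4)  txn=BusRdX  M[L4]=10
step 4: P0: load  L4  ⟶  MI  (L4)  txn=∅  M[L4]=10
step 5: P0: store L2 := 92  ⟶  MI  (L2)  txn=BusRdX  M[L2]=80
step 6: P0: load  L4  ⟶  MI  (L4)  txn=∅  M[L4]=10
step 7: P0: store L2 := 53  ⟶  MI  (L2)  txn=∅  M[L2]=80
step 8: P0: store L3 := 88  ⟶  MI  (L3)  txn=BusRdX  M[L3]=0
step 9: P0: store L1 := 41  ⟶  MI  (L1)  txn=BusRdX  M[L1]=90
step 10: P1: load  L3  ⟶  OS  (L3)  txn=BusRd  M[L3]=0
step 11: P0: store L0 := 77  ⟶  MI  (L0)  txn=BusRdX  M[L0]=30
step 12: P0: load  L2  ⟶  MI  (L2)  txn=∅  M[L2]=80
step 13: P1: load  L2  ⟶  OS  (L2)  txn=BusRd  M[L2]=80
step 14: P1: store L2 := 7  ⟶  IM  (L2)  txn=BusUpgr+Flush  M[L2]=53
step 15: P1: load  L2  ⟶  IM  (L2)  txn=∅  M[L2]=53
step 16: P0: load  L5  ⟶  EI  (L5)  txn=BusRd  M[L5]=20
step 17: P0: store L6 := 95  ⟶  MI  (L6)  txn=∅  M[L6]=90
step 18: P0: load  L2  ⟶  SO  (L2)  txn=BusRd  M[L2]=53
step 19: P1: store L3 := 38  ⟶  IM  (L3)  txn=BusUpgr+Flush  M[L3]=88
step 20: P1: load  L2  ⟶  SO  (L2)  txn=∅  M[L2]=53
step 21: P1: load  L2  ⟶  SO  (L2)  txn=∅  M[L2]=53
step 22: P1: store L2 := 56  ⟶  IM  (L2)  txn=BusUpgr  M[L2]=53

invalidations = 3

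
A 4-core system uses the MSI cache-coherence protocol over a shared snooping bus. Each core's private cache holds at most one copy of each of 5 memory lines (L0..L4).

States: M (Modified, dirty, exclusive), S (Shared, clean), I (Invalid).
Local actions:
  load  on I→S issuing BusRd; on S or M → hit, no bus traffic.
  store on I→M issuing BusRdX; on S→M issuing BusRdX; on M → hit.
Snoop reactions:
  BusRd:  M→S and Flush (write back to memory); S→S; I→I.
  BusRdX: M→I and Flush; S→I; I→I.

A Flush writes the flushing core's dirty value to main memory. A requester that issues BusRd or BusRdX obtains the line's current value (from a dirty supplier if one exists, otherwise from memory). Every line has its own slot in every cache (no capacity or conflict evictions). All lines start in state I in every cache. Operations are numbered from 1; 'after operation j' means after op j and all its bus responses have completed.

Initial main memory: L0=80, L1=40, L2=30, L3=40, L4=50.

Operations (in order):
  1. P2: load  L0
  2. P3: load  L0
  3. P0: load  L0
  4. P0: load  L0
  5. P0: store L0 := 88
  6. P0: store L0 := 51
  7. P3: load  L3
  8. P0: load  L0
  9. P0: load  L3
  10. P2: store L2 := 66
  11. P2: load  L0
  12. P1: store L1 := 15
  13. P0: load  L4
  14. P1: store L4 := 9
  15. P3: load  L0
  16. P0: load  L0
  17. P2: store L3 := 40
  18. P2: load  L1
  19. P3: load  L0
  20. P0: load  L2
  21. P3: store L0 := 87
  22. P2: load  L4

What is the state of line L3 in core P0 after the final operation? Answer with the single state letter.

  op1 P2: load  L0 → I/I/S/I on L0; bus BusRd; mem=80
  op2 P3: load  L0 → I/I/S/S on L0; bus BusRd; mem=80
  op3 P0: load  L0 → S/I/S/S on L0; bus BusRd; mem=80
  op4 P0: load  L0 → S/I/S/S on L0; bus (none); mem=80
  op5 P0: store L0 := 88 → M/I/I/I on L0; bus BusRdX; mem=80
  op6 P0: store L0 := 51 → M/I/I/I on L0; bus (none); mem=80
  op7 P3: load  L3 → I/I/I/S on L3; bus BusRd; mem=40
  op8 P0: load  L0 → M/I/I/I on L0; bus (none); mem=80
  op9 P0: load  L3 → S/I/I/S on L3; bus BusRd; mem=40
  op10 P2: store L2 := 66 → I/I/M/I on L2; bus BusRdX; mem=30
  op11 P2: load  L0 → S/I/S/I on L0; bus BusRd Flush; mem=51
  op12 P1: store L1 := 15 → I/M/I/I on L1; bus BusRdX; mem=40
  op13 P0: load  L4 → S/I/I/I on L4; bus BusRd; mem=50
  op14 P1: store L4 := 9 → I/M/I/I on L4; bus BusRdX; mem=50
  op15 P3: load  L0 → S/I/S/S on L0; bus BusRd; mem=51
  op16 P0: load  L0 → S/I/S/S on L0; bus (none); mem=51
  op17 P2: store L3 := 40 → I/I/M/I on L3; bus BusRdX; mem=40
  op18 P2: load  L1 → I/S/S/I on L1; bus BusRd Flush; mem=15
  op19 P3: load  L0 → S/I/S/S on L0; bus (none); mem=51
  op20 P0: load  L2 → S/I/S/I on L2; bus BusRd Flush; mem=66
  op21 P3: store L0 := 87 → I/I/I/M on L0; bus BusRdX; mem=51
  op22 P2: load  L4 → I/S/S/I on L4; bus BusRd Flush; mem=9

state = I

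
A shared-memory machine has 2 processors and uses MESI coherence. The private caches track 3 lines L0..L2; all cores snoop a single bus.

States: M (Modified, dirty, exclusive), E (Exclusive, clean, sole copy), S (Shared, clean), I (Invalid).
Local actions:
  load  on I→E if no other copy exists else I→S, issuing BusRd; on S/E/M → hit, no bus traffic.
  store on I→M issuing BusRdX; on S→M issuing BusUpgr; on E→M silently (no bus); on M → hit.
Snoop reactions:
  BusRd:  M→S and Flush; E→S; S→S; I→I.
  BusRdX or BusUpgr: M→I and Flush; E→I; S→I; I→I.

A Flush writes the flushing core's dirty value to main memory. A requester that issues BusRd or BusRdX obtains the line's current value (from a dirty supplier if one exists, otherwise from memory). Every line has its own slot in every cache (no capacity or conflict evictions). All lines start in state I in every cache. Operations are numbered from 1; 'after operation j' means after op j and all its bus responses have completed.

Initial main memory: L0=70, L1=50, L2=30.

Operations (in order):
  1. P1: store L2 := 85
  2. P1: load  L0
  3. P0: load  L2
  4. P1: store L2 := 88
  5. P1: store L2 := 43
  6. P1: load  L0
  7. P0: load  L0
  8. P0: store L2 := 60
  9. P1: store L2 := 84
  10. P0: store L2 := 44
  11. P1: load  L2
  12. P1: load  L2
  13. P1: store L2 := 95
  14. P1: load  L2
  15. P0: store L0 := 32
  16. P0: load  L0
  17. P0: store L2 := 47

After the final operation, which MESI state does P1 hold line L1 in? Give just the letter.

state = I

[1] P1: store L2 := 85 | P0:I, P1:M(85) | bus: BusRdX
[2] P1: load  L0 | P0:I, P1:E(70) | bus: BusRd
[3] P0: load  L2 | P0:S(85), P1:S(85) | bus: BusRd,Flush
[4] P1: store L2 := 88 | P0:I, P1:M(88) | bus: BusUpgr
[5] P1: store L2 := 43 | P0:I, P1:M(43) | bus: none
[6] P1: load  L0 | P0:I, P1:E(70) | bus: none
[7] P0: load  L0 | P0:S(70), P1:S(70) | bus: BusRd
[8] P0: store L2 := 60 | P0:M(60), P1:I | bus: BusRdX,Flush
[9] P1: store L2 := 84 | P0:I, P1:M(84) | bus: BusRdX,Flush
[10] P0: store L2 := 44 | P0:M(44), P1:I | bus: BusRdX,Flush
[11] P1: load  L2 | P0:S(44), P1:S(44) | bus: BusRd,Flush
[12] P1: load  L2 | P0:S(44), P1:S(44) | bus: none
[13] P1: store L2 := 95 | P0:I, P1:M(95) | bus: BusUpgr
[14] P1: load  L2 | P0:I, P1:M(95) | bus: none
[15] P0: store L0 := 32 | P0:M(32), P1:I | bus: BusUpgr
[16] P0: load  L0 | P0:M(32), P1:I | bus: none
[17] P0: store L2 := 47 | P0:M(47), P1:I | bus: BusRdX,Flush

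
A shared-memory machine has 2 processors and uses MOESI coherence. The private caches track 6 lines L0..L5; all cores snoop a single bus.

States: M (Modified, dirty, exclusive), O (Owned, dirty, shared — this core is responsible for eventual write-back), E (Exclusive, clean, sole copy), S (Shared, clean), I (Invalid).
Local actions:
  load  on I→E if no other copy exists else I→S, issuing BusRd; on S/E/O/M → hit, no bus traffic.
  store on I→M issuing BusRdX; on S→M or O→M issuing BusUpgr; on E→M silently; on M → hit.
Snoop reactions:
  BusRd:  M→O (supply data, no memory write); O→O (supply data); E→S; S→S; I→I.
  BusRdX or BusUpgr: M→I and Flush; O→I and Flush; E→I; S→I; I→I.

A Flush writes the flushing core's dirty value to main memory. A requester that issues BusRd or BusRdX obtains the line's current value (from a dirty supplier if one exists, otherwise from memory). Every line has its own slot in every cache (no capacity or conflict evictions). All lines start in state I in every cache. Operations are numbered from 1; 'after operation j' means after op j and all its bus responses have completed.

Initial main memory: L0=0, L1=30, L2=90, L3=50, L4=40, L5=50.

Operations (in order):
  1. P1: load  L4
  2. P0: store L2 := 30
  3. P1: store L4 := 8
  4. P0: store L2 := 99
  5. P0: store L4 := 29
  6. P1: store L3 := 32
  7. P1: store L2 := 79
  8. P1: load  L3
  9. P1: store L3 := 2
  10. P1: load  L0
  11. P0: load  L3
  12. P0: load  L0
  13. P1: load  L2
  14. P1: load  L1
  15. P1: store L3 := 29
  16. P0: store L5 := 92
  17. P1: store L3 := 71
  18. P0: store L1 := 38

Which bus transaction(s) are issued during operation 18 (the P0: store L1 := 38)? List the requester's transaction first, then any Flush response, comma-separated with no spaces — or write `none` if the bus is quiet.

  op1 P1: load  L4 → I/E on L4; bus BusRd; mem=40
  op2 P0: store L2 := 30 → M/I on L2; bus BusRdX; mem=90
  op3 P1: store L4 := 8 → I/M on L4; bus (none); mem=40
  op4 P0: store L2 := 99 → M/I on L2; bus (none); mem=90
  op5 P0: store L4 := 29 → M/I on L4; bus BusRdX Flush; mem=8
  op6 P1: store L3 := 32 → I/M on L3; bus BusRdX; mem=50
  op7 P1: store L2 := 79 → I/M on L2; bus BusRdX Flush; mem=99
  op8 P1: load  L3 → I/M on L3; bus (none); mem=50
  op9 P1: store L3 := 2 → I/M on L3; bus (none); mem=50
  op10 P1: load  L0 → I/E on L0; bus BusRd; mem=0
  op11 P0: load  L3 → S/O on L3; bus BusRd; mem=50
  op12 P0: load  L0 → S/S on L0; bus BusRd; mem=0
  op13 P1: load  L2 → I/M on L2; bus (none); mem=99
  op14 P1: load  L1 → I/E on L1; bus BusRd; mem=30
  op15 P1: store L3 := 29 → I/M on L3; bus BusUpgr; mem=50
  op16 P0: store L5 := 92 → M/I on L5; bus BusRdX; mem=50
  op17 P1: store L3 := 71 → I/M on L3; bus (none); mem=50
  op18 P0: store L1 := 38 → M/I on L1; bus BusRdX; mem=30

bus = BusRdX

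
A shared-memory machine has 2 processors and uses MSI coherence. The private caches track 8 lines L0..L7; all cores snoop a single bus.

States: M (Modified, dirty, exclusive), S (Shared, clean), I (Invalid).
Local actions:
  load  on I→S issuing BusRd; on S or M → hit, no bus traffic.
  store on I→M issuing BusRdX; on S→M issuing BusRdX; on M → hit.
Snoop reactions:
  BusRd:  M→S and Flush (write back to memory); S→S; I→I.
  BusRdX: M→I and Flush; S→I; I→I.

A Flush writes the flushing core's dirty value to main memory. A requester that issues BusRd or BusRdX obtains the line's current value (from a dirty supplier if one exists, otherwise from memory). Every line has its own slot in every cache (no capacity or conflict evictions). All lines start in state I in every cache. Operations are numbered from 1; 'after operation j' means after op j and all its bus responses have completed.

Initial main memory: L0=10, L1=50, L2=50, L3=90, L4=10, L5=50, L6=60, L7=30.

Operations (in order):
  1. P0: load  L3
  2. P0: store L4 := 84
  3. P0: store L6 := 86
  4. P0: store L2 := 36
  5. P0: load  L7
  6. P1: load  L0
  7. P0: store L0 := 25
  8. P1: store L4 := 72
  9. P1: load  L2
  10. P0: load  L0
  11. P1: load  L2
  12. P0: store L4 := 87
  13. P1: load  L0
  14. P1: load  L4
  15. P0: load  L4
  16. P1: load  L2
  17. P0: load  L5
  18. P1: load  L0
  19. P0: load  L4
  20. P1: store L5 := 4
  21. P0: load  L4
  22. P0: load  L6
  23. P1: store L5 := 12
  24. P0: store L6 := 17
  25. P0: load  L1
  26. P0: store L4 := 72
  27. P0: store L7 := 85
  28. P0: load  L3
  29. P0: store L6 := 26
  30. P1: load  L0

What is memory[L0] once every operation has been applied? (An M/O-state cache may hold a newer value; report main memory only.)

1. P0: load  L3  bus=[BusRd]  L3: P0=S P1=I  mem[L3]=90
2. P0: store L4 := 84  bus=[BusRdX]  L4: P0=M P1=I  mem[L4]=10
3. P0: store L6 := 86  bus=[BusRdX]  L6: P0=M P1=I  mem[L6]=60
4. P0: store L2 := 36  bus=[BusRdX]  L2: P0=M P1=I  mem[L2]=50
5. P0: load  L7  bus=[BusRd]  L7: P0=S P1=I  mem[L7]=30
6. P1: load  L0  bus=[BusRd]  L0: P0=I P1=S  mem[L0]=10
7. P0: store L0 := 25  bus=[BusRdX]  L0: P0=M P1=I  mem[L0]=10
8. P1: store L4 := 72  bus=[BusRdX,Flush]  L4: P0=I P1=M  mem[L4]=84
9. P1: load  L2  bus=[BusRd,Flush]  L2: P0=S P1=S  mem[L2]=36
10. P0: load  L0  bus=[-]  L0: P0=M P1=I  mem[L0]=10
11. P1: load  L2  bus=[-]  L2: P0=S P1=S  mem[L2]=36
12. P0: store L4 := 87  bus=[BusRdX,Flush]  L4: P0=M P1=I  mem[L4]=72
13. P1: load  L0  bus=[BusRd,Flush]  L0: P0=S P1=S  mem[L0]=25
14. P1: load  L4  bus=[BusRd,Flush]  L4: P0=S P1=S  mem[L4]=87
15. P0: load  L4  bus=[-]  L4: P0=S P1=S  mem[L4]=87
16. P1: load  L2  bus=[-]  L2: P0=S P1=S  mem[L2]=36
17. P0: load  L5  bus=[BusRd]  L5: P0=S P1=I  mem[L5]=50
18. P1: load  L0  bus=[-]  L0: P0=S P1=S  mem[L0]=25
19. P0: load  L4  bus=[-]  L4: P0=S P1=S  mem[L4]=87
20. P1: store L5 := 4  bus=[BusRdX]  L5: P0=I P1=M  mem[L5]=50
21. P0: load  L4  bus=[-]  L4: P0=S P1=S  mem[L4]=87
22. P0: load  L6  bus=[-]  L6: P0=M P1=I  mem[L6]=60
23. P1: store L5 := 12  bus=[-]  L5: P0=I P1=M  mem[L5]=50
24. P0: store L6 := 17  bus=[-]  L6: P0=M P1=I  mem[L6]=60
25. P0: load  L1  bus=[BusRd]  L1: P0=S P1=I  mem[L1]=50
26. P0: store L4 := 72  bus=[BusRdX]  L4: P0=M P1=I  mem[L4]=87
27. P0: store L7 := 85  bus=[BusRdX]  L7: P0=M P1=I  mem[L7]=30
28. P0: load  L3  bus=[-]  L3: P0=S P1=I  mem[L3]=90
29. P0: store L6 := 26  bus=[-]  L6: P0=M P1=I  mem[L6]=60
30. P1: load  L0  bus=[-]  L0: P0=S P1=S  mem[L0]=25

memory[L0] = 25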